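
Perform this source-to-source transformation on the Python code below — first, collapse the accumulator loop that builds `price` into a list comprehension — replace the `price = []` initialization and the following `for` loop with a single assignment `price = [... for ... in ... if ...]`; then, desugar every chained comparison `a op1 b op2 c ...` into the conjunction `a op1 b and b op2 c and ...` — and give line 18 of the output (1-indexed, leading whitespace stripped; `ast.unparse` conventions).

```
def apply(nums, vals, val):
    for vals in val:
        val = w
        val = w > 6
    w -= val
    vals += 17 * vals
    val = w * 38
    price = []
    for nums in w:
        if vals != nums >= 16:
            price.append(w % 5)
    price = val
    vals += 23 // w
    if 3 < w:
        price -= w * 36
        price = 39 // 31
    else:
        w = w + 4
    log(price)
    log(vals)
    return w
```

Transformed code:
def apply(nums, vals, val):
    for vals in val:
        val = w
        val = w > 6
    w -= val
    vals += 17 * vals
    val = w * 38
    price = [w % 5 for nums in w if vals != nums and nums >= 16]
    price = val
    vals += 23 // w
    if 3 < w:
        price -= w * 36
        price = 39 // 31
    else:
        w = w + 4
    log(price)
    log(vals)
    return w

return w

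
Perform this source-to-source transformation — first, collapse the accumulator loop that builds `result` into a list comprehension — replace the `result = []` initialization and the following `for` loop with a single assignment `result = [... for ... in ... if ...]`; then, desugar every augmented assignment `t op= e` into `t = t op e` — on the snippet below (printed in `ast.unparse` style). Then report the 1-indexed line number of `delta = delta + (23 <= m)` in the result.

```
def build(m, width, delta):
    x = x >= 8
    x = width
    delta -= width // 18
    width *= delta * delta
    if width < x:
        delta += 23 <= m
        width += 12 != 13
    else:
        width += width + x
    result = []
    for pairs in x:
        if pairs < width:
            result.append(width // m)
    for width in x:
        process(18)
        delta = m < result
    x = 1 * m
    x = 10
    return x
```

7

Transformed code:
def build(m, width, delta):
    x = x >= 8
    x = width
    delta = delta - width // 18
    width = width * (delta * delta)
    if width < x:
        delta = delta + (23 <= m)
        width = width + (12 != 13)
    else:
        width = width + (width + x)
    result = [width // m for pairs in x if pairs < width]
    for width in x:
        process(18)
        delta = m < result
    x = 1 * m
    x = 10
    return x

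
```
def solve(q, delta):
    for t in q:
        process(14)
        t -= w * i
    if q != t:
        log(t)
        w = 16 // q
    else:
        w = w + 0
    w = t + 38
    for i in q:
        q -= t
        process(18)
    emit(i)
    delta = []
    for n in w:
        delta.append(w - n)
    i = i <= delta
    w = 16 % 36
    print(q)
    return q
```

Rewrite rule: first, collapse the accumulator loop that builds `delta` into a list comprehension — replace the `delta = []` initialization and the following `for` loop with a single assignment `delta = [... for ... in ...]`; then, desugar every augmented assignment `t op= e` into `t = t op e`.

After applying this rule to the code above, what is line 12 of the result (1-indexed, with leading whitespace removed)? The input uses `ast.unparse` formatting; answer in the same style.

q = q - t

Transformed code:
def solve(q, delta):
    for t in q:
        process(14)
        t = t - w * i
    if q != t:
        log(t)
        w = 16 // q
    else:
        w = w + 0
    w = t + 38
    for i in q:
        q = q - t
        process(18)
    emit(i)
    delta = [w - n for n in w]
    i = i <= delta
    w = 16 % 36
    print(q)
    return q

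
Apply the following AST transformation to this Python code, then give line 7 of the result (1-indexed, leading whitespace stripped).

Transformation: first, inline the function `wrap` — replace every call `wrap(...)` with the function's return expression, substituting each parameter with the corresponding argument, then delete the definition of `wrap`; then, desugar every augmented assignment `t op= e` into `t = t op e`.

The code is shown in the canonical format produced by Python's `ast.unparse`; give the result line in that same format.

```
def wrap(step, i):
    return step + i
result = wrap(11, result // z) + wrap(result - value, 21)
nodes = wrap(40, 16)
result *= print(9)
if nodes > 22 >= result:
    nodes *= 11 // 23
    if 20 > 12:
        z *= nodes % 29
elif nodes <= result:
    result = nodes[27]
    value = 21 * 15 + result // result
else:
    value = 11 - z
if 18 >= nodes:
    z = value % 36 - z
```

z = z * (nodes % 29)

Transformed code:
result = 11 + result // z + (result - value + 21)
nodes = 40 + 16
result = result * print(9)
if nodes > 22 >= result:
    nodes = nodes * (11 // 23)
    if 20 > 12:
        z = z * (nodes % 29)
elif nodes <= result:
    result = nodes[27]
    value = 21 * 15 + result // result
else:
    value = 11 - z
if 18 >= nodes:
    z = value % 36 - z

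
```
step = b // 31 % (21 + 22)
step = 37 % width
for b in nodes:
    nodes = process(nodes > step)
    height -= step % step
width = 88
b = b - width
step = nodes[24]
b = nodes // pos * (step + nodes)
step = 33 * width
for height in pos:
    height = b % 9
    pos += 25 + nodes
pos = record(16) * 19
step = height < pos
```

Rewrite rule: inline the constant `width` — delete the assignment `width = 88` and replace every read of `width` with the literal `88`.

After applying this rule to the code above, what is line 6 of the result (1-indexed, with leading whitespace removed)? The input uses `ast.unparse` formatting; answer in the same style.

b = b - 88

Transformed code:
step = b // 31 % (21 + 22)
step = 37 % 88
for b in nodes:
    nodes = process(nodes > step)
    height -= step % step
b = b - 88
step = nodes[24]
b = nodes // pos * (step + nodes)
step = 33 * 88
for height in pos:
    height = b % 9
    pos += 25 + nodes
pos = record(16) * 19
step = height < pos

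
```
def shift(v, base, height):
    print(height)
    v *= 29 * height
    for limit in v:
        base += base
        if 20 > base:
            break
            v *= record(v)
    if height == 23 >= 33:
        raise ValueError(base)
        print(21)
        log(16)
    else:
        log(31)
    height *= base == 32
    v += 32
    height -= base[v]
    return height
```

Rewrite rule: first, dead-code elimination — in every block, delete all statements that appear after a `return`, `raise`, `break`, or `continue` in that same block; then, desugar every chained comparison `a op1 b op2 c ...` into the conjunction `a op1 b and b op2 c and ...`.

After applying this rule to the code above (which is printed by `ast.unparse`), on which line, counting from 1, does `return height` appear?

Transformed code:
def shift(v, base, height):
    print(height)
    v *= 29 * height
    for limit in v:
        base += base
        if 20 > base:
            break
    if height == 23 and 23 >= 33:
        raise ValueError(base)
    else:
        log(31)
    height *= base == 32
    v += 32
    height -= base[v]
    return height

15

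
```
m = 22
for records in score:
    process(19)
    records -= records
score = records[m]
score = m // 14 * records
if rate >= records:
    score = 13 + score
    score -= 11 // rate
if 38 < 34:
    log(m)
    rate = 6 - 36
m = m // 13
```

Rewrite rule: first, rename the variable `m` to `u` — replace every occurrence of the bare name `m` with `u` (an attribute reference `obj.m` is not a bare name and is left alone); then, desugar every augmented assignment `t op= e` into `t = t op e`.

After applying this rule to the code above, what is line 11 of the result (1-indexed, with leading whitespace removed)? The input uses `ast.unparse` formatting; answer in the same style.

log(u)

Transformed code:
u = 22
for records in score:
    process(19)
    records = records - records
score = records[u]
score = u // 14 * records
if rate >= records:
    score = 13 + score
    score = score - 11 // rate
if 38 < 34:
    log(u)
    rate = 6 - 36
u = u // 13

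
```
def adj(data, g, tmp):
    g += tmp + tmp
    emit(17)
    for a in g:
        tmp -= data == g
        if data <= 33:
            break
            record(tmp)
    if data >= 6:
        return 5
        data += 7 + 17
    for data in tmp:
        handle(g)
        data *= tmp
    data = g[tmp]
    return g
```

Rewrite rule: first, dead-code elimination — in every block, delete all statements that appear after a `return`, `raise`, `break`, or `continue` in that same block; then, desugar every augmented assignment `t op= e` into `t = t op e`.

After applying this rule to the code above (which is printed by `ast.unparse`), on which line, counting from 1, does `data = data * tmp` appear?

Transformed code:
def adj(data, g, tmp):
    g = g + (tmp + tmp)
    emit(17)
    for a in g:
        tmp = tmp - (data == g)
        if data <= 33:
            break
    if data >= 6:
        return 5
    for data in tmp:
        handle(g)
        data = data * tmp
    data = g[tmp]
    return g

12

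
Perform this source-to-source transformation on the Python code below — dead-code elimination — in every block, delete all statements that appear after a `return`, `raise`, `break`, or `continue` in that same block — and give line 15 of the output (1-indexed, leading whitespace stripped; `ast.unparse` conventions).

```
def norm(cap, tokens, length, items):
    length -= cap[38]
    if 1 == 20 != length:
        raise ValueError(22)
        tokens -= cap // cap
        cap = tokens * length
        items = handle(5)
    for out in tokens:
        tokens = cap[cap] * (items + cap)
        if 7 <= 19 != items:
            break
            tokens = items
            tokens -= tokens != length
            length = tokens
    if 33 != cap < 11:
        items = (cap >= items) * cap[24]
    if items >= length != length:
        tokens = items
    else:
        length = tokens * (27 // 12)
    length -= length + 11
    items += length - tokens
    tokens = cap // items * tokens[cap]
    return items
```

length -= length + 11

Transformed code:
def norm(cap, tokens, length, items):
    length -= cap[38]
    if 1 == 20 != length:
        raise ValueError(22)
    for out in tokens:
        tokens = cap[cap] * (items + cap)
        if 7 <= 19 != items:
            break
    if 33 != cap < 11:
        items = (cap >= items) * cap[24]
    if items >= length != length:
        tokens = items
    else:
        length = tokens * (27 // 12)
    length -= length + 11
    items += length - tokens
    tokens = cap // items * tokens[cap]
    return items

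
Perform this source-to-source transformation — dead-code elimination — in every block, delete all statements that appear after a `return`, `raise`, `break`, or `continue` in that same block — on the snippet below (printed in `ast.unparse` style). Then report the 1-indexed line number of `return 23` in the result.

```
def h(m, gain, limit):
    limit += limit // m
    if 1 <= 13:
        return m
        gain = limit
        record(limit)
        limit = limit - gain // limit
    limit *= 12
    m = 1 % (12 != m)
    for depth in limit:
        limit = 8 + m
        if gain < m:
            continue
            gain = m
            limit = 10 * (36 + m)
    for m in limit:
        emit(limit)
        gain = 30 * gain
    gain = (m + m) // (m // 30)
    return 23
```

Transformed code:
def h(m, gain, limit):
    limit += limit // m
    if 1 <= 13:
        return m
    limit *= 12
    m = 1 % (12 != m)
    for depth in limit:
        limit = 8 + m
        if gain < m:
            continue
    for m in limit:
        emit(limit)
        gain = 30 * gain
    gain = (m + m) // (m // 30)
    return 23

15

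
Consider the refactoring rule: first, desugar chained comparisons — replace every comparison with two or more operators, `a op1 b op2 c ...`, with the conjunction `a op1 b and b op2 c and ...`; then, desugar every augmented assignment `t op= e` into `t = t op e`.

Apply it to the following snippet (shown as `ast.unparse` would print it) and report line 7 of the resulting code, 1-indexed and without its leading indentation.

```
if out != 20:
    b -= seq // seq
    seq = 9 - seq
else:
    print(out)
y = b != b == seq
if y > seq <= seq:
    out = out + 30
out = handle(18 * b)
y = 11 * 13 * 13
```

if y > seq and seq <= seq:

Transformed code:
if out != 20:
    b = b - seq // seq
    seq = 9 - seq
else:
    print(out)
y = b != b and b == seq
if y > seq and seq <= seq:
    out = out + 30
out = handle(18 * b)
y = 11 * 13 * 13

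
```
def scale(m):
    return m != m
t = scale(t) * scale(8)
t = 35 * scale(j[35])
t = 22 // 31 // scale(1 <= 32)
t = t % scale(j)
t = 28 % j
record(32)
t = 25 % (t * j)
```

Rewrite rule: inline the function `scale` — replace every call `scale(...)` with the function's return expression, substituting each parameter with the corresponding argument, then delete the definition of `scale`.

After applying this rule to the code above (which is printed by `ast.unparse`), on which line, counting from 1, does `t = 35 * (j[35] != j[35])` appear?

2

Transformed code:
t = (t != t) * (8 != 8)
t = 35 * (j[35] != j[35])
t = 22 // 31 // ((1 <= 32) != (1 <= 32))
t = t % (j != j)
t = 28 % j
record(32)
t = 25 % (t * j)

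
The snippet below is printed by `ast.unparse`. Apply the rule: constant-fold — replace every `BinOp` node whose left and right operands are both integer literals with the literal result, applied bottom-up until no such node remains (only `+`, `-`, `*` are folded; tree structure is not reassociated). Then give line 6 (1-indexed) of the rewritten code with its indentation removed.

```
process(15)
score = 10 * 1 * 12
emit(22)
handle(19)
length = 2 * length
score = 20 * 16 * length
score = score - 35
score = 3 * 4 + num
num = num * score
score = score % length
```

Transformed code:
process(15)
score = 120
emit(22)
handle(19)
length = 2 * length
score = 320 * length
score = score - 35
score = 12 + num
num = num * score
score = score % length

score = 320 * length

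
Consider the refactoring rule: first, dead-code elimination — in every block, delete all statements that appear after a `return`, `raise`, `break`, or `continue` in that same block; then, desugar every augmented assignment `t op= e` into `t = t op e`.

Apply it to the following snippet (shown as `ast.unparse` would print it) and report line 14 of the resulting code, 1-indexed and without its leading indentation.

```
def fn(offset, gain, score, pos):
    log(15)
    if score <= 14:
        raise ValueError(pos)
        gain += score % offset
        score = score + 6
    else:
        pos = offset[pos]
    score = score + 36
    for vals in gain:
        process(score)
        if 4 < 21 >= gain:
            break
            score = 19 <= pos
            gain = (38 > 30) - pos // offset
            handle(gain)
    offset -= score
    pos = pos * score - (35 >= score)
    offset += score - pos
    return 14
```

Transformed code:
def fn(offset, gain, score, pos):
    log(15)
    if score <= 14:
        raise ValueError(pos)
    else:
        pos = offset[pos]
    score = score + 36
    for vals in gain:
        process(score)
        if 4 < 21 >= gain:
            break
    offset = offset - score
    pos = pos * score - (35 >= score)
    offset = offset + (score - pos)
    return 14

offset = offset + (score - pos)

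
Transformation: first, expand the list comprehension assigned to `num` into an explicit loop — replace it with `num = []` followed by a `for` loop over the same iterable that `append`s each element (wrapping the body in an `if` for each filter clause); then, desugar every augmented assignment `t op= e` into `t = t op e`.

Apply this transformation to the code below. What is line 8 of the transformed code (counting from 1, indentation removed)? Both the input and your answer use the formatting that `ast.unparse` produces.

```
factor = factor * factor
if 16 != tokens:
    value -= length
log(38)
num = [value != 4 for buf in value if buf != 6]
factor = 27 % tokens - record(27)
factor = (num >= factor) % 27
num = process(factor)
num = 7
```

num.append(value != 4)

Transformed code:
factor = factor * factor
if 16 != tokens:
    value = value - length
log(38)
num = []
for buf in value:
    if buf != 6:
        num.append(value != 4)
factor = 27 % tokens - record(27)
factor = (num >= factor) % 27
num = process(factor)
num = 7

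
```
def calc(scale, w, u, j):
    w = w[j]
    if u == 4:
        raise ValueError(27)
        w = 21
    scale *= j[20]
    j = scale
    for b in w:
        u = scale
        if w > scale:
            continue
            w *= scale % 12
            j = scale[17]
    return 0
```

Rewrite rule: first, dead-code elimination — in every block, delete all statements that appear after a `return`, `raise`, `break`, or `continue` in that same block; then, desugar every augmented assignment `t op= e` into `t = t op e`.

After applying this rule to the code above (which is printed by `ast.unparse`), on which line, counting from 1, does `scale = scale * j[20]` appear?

Transformed code:
def calc(scale, w, u, j):
    w = w[j]
    if u == 4:
        raise ValueError(27)
    scale = scale * j[20]
    j = scale
    for b in w:
        u = scale
        if w > scale:
            continue
    return 0

5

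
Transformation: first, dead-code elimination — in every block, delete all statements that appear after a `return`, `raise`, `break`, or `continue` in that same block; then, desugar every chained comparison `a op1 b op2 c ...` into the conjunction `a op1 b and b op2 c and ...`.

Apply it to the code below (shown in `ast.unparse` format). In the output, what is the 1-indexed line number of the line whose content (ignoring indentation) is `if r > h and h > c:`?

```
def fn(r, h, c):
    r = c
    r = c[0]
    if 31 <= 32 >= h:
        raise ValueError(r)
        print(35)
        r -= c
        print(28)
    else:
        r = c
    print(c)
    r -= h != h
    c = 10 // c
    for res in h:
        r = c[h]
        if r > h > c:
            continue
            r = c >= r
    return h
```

Transformed code:
def fn(r, h, c):
    r = c
    r = c[0]
    if 31 <= 32 and 32 >= h:
        raise ValueError(r)
    else:
        r = c
    print(c)
    r -= h != h
    c = 10 // c
    for res in h:
        r = c[h]
        if r > h and h > c:
            continue
    return h

13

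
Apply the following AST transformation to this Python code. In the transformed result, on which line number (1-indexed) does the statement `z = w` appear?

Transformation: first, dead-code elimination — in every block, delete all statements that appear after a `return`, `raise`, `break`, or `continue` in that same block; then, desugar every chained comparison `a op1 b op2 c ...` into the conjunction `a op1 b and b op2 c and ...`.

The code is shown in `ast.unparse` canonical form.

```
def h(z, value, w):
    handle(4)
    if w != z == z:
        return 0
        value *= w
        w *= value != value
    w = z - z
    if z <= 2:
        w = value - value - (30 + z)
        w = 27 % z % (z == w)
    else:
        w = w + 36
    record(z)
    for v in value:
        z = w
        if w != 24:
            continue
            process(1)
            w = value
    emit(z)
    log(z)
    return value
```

Transformed code:
def h(z, value, w):
    handle(4)
    if w != z and z == z:
        return 0
    w = z - z
    if z <= 2:
        w = value - value - (30 + z)
        w = 27 % z % (z == w)
    else:
        w = w + 36
    record(z)
    for v in value:
        z = w
        if w != 24:
            continue
    emit(z)
    log(z)
    return value

13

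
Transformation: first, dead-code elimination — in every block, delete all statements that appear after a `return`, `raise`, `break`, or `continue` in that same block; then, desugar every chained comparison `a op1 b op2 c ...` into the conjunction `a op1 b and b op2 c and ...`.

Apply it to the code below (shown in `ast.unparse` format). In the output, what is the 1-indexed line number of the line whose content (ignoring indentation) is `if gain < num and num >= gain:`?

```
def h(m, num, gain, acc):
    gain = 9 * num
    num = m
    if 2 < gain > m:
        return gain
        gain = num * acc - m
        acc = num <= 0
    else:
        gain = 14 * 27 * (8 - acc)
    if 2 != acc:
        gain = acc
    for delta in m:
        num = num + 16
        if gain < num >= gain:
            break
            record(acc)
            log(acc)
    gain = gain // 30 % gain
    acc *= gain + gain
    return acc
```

Transformed code:
def h(m, num, gain, acc):
    gain = 9 * num
    num = m
    if 2 < gain and gain > m:
        return gain
    else:
        gain = 14 * 27 * (8 - acc)
    if 2 != acc:
        gain = acc
    for delta in m:
        num = num + 16
        if gain < num and num >= gain:
            break
    gain = gain // 30 % gain
    acc *= gain + gain
    return acc

12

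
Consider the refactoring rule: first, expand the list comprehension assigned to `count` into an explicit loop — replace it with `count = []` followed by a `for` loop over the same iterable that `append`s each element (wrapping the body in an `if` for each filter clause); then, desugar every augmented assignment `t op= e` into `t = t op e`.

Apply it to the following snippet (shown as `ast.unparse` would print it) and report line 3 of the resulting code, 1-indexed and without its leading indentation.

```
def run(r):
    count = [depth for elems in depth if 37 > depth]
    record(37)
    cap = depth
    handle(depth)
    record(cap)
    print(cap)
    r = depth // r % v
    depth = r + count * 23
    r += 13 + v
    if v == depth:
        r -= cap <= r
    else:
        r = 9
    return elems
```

Transformed code:
def run(r):
    count = []
    for elems in depth:
        if 37 > depth:
            count.append(depth)
    record(37)
    cap = depth
    handle(depth)
    record(cap)
    print(cap)
    r = depth // r % v
    depth = r + count * 23
    r = r + (13 + v)
    if v == depth:
        r = r - (cap <= r)
    else:
        r = 9
    return elems

for elems in depth:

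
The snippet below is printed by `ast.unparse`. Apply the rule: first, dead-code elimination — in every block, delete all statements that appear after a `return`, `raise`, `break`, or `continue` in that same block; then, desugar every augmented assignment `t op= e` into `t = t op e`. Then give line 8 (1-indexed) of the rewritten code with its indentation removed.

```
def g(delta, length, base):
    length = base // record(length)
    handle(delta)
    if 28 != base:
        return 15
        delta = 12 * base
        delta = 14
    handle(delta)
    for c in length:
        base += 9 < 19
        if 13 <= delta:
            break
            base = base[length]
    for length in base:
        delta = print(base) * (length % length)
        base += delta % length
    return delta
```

Transformed code:
def g(delta, length, base):
    length = base // record(length)
    handle(delta)
    if 28 != base:
        return 15
    handle(delta)
    for c in length:
        base = base + (9 < 19)
        if 13 <= delta:
            break
    for length in base:
        delta = print(base) * (length % length)
        base = base + delta % length
    return delta

base = base + (9 < 19)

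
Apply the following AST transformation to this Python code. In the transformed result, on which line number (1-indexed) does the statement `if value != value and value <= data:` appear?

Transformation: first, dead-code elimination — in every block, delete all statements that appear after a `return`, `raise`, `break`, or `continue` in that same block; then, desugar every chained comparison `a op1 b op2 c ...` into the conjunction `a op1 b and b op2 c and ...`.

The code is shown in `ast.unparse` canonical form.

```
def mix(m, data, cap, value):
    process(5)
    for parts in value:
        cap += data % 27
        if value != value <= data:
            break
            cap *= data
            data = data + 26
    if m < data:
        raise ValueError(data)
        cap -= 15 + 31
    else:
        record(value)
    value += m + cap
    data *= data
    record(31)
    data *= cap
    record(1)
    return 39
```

Transformed code:
def mix(m, data, cap, value):
    process(5)
    for parts in value:
        cap += data % 27
        if value != value and value <= data:
            break
    if m < data:
        raise ValueError(data)
    else:
        record(value)
    value += m + cap
    data *= data
    record(31)
    data *= cap
    record(1)
    return 39

5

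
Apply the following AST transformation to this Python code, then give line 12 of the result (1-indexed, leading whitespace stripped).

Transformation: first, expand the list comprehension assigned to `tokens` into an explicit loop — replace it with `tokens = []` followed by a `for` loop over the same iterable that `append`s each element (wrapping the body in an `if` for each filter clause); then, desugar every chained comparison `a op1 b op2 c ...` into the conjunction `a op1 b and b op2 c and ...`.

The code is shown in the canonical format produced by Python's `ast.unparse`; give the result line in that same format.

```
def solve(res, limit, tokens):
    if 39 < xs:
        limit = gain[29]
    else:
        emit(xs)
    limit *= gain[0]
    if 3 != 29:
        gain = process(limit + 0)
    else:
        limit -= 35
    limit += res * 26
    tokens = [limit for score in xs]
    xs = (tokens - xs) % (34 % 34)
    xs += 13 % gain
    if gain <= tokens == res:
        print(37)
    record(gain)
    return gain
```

tokens = []

Transformed code:
def solve(res, limit, tokens):
    if 39 < xs:
        limit = gain[29]
    else:
        emit(xs)
    limit *= gain[0]
    if 3 != 29:
        gain = process(limit + 0)
    else:
        limit -= 35
    limit += res * 26
    tokens = []
    for score in xs:
        tokens.append(limit)
    xs = (tokens - xs) % (34 % 34)
    xs += 13 % gain
    if gain <= tokens and tokens == res:
        print(37)
    record(gain)
    return gain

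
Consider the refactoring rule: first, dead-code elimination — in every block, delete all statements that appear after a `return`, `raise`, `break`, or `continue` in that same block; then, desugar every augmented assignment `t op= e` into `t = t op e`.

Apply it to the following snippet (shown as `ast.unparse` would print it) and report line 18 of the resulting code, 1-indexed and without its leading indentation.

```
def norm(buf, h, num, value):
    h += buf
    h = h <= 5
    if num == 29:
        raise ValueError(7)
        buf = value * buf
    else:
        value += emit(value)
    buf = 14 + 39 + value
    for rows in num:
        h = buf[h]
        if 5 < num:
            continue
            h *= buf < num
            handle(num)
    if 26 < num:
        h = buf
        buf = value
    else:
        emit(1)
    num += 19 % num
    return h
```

num = num + 19 % num

Transformed code:
def norm(buf, h, num, value):
    h = h + buf
    h = h <= 5
    if num == 29:
        raise ValueError(7)
    else:
        value = value + emit(value)
    buf = 14 + 39 + value
    for rows in num:
        h = buf[h]
        if 5 < num:
            continue
    if 26 < num:
        h = buf
        buf = value
    else:
        emit(1)
    num = num + 19 % num
    return h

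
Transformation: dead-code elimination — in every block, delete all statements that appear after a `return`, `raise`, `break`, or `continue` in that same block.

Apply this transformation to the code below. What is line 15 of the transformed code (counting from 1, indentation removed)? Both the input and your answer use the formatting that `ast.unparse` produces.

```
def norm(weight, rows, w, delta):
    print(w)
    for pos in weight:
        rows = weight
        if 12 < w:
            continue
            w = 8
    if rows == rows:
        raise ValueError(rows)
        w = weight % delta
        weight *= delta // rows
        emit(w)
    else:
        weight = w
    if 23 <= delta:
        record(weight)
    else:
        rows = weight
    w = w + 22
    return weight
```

Transformed code:
def norm(weight, rows, w, delta):
    print(w)
    for pos in weight:
        rows = weight
        if 12 < w:
            continue
    if rows == rows:
        raise ValueError(rows)
    else:
        weight = w
    if 23 <= delta:
        record(weight)
    else:
        rows = weight
    w = w + 22
    return weight

w = w + 22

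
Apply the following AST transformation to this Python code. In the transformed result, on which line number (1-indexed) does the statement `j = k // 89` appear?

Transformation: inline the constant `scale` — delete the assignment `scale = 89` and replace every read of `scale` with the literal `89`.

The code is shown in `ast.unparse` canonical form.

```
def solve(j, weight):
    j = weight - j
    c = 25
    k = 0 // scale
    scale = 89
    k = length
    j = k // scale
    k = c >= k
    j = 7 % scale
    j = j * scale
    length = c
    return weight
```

6

Transformed code:
def solve(j, weight):
    j = weight - j
    c = 25
    k = 0 // 89
    k = length
    j = k // 89
    k = c >= k
    j = 7 % 89
    j = j * 89
    length = c
    return weight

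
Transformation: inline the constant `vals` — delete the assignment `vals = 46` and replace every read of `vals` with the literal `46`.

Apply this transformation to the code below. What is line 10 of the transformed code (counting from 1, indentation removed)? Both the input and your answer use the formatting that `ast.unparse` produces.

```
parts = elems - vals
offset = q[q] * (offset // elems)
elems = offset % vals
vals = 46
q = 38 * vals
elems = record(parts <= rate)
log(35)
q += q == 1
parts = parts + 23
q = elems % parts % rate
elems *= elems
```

Transformed code:
parts = elems - 46
offset = q[q] * (offset // elems)
elems = offset % 46
q = 38 * 46
elems = record(parts <= rate)
log(35)
q += q == 1
parts = parts + 23
q = elems % parts % rate
elems *= elems

elems *= elems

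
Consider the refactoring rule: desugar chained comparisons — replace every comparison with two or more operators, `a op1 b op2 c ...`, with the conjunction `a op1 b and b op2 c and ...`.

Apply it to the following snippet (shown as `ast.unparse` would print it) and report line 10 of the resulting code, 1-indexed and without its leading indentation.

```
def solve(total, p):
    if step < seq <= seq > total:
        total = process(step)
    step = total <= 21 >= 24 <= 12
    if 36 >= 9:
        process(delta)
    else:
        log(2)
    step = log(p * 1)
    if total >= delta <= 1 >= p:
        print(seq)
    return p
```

if total >= delta and delta <= 1 and (1 >= p):

Transformed code:
def solve(total, p):
    if step < seq and seq <= seq and (seq > total):
        total = process(step)
    step = total <= 21 and 21 >= 24 and (24 <= 12)
    if 36 >= 9:
        process(delta)
    else:
        log(2)
    step = log(p * 1)
    if total >= delta and delta <= 1 and (1 >= p):
        print(seq)
    return p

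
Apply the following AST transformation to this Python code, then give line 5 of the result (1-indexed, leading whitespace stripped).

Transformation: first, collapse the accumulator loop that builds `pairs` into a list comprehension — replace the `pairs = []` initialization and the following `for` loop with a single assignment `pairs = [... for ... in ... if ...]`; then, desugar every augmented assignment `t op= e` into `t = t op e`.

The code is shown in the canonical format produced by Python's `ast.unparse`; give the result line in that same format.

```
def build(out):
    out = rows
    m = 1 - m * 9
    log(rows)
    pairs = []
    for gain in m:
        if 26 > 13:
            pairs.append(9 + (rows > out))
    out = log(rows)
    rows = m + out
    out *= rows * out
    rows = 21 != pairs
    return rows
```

Transformed code:
def build(out):
    out = rows
    m = 1 - m * 9
    log(rows)
    pairs = [9 + (rows > out) for gain in m if 26 > 13]
    out = log(rows)
    rows = m + out
    out = out * (rows * out)
    rows = 21 != pairs
    return rows

pairs = [9 + (rows > out) for gain in m if 26 > 13]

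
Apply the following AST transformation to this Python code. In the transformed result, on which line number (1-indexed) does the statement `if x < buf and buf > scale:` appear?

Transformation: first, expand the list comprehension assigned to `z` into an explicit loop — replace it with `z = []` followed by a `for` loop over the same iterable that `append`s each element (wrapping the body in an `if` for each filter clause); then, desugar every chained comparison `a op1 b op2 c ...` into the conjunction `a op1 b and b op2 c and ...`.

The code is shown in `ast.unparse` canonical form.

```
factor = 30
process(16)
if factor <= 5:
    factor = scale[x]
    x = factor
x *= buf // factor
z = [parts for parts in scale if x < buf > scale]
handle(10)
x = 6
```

Transformed code:
factor = 30
process(16)
if factor <= 5:
    factor = scale[x]
    x = factor
x *= buf // factor
z = []
for parts in scale:
    if x < buf and buf > scale:
        z.append(parts)
handle(10)
x = 6

9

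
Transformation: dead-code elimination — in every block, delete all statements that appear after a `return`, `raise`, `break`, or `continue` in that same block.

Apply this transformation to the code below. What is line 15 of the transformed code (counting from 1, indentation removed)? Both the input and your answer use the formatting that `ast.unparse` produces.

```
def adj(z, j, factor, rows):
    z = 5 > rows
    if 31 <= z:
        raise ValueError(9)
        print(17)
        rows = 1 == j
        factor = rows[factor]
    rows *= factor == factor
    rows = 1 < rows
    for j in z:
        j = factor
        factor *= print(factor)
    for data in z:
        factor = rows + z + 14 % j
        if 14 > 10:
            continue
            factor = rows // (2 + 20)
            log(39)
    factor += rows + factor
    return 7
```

return 7

Transformed code:
def adj(z, j, factor, rows):
    z = 5 > rows
    if 31 <= z:
        raise ValueError(9)
    rows *= factor == factor
    rows = 1 < rows
    for j in z:
        j = factor
        factor *= print(factor)
    for data in z:
        factor = rows + z + 14 % j
        if 14 > 10:
            continue
    factor += rows + factor
    return 7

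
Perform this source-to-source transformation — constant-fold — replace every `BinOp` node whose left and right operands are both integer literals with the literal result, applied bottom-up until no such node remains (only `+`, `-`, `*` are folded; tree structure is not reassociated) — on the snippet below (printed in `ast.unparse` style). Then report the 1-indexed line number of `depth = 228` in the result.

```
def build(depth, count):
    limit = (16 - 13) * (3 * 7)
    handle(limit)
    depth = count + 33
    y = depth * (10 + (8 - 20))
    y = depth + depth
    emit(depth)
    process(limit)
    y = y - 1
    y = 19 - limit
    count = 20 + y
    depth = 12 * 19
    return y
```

Transformed code:
def build(depth, count):
    limit = 63
    handle(limit)
    depth = count + 33
    y = depth * -2
    y = depth + depth
    emit(depth)
    process(limit)
    y = y - 1
    y = 19 - limit
    count = 20 + y
    depth = 228
    return y

12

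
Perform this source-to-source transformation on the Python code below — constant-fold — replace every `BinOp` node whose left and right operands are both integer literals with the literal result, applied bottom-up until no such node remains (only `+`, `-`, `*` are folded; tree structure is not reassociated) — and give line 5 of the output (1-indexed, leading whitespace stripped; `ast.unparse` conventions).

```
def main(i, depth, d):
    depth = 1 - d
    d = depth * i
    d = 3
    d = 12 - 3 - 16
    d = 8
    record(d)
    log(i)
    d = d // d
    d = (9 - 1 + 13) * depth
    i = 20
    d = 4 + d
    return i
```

d = -7

Transformed code:
def main(i, depth, d):
    depth = 1 - d
    d = depth * i
    d = 3
    d = -7
    d = 8
    record(d)
    log(i)
    d = d // d
    d = 21 * depth
    i = 20
    d = 4 + d
    return i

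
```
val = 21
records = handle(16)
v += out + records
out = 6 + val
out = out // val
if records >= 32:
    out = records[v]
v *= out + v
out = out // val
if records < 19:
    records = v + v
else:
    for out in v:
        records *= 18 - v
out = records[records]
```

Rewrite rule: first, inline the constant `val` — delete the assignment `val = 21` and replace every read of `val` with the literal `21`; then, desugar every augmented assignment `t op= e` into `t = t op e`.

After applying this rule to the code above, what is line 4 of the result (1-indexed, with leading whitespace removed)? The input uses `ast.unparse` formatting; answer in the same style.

out = out // 21

Transformed code:
records = handle(16)
v = v + (out + records)
out = 6 + 21
out = out // 21
if records >= 32:
    out = records[v]
v = v * (out + v)
out = out // 21
if records < 19:
    records = v + v
else:
    for out in v:
        records = records * (18 - v)
out = records[records]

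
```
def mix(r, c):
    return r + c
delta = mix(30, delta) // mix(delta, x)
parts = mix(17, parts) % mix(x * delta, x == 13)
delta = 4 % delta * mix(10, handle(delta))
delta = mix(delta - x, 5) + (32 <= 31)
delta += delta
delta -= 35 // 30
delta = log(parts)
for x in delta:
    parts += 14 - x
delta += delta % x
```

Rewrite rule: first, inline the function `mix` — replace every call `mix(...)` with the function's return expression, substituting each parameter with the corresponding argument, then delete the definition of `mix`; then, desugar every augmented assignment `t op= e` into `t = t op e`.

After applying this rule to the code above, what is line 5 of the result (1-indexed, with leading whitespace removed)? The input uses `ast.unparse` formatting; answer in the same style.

Transformed code:
delta = (30 + delta) // (delta + x)
parts = (17 + parts) % (x * delta + (x == 13))
delta = 4 % delta * (10 + handle(delta))
delta = delta - x + 5 + (32 <= 31)
delta = delta + delta
delta = delta - 35 // 30
delta = log(parts)
for x in delta:
    parts = parts + (14 - x)
delta = delta + delta % x

delta = delta + delta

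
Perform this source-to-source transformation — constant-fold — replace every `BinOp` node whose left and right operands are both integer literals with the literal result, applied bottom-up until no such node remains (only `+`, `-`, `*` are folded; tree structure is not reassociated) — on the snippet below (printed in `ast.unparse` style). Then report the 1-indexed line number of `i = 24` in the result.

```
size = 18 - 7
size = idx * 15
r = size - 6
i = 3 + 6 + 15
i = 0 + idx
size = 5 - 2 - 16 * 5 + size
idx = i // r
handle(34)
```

4

Transformed code:
size = 11
size = idx * 15
r = size - 6
i = 24
i = 0 + idx
size = -77 + size
idx = i // r
handle(34)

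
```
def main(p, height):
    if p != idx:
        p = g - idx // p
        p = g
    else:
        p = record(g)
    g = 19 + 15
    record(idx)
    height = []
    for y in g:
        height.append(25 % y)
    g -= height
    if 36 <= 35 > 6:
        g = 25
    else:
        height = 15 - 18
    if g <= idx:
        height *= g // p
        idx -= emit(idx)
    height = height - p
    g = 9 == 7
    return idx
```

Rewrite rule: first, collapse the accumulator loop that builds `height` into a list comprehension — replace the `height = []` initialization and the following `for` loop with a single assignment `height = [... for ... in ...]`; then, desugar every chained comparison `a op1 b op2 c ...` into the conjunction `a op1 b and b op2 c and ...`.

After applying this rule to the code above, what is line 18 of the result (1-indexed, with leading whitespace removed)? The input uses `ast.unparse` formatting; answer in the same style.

Transformed code:
def main(p, height):
    if p != idx:
        p = g - idx // p
        p = g
    else:
        p = record(g)
    g = 19 + 15
    record(idx)
    height = [25 % y for y in g]
    g -= height
    if 36 <= 35 and 35 > 6:
        g = 25
    else:
        height = 15 - 18
    if g <= idx:
        height *= g // p
        idx -= emit(idx)
    height = height - p
    g = 9 == 7
    return idx

height = height - p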